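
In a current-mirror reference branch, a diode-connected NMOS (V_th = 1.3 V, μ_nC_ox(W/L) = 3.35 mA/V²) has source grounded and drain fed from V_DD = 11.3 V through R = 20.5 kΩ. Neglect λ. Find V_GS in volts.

With gate tied to drain, V_GS = V_DS ≥ V_GS − V_th, so the device is in saturation.
KCL at the drain: ½ k_n (V_GS − V_th)² = (V_DD − V_GS)/R.
Let x = V_GS − 1.3. Then 34.3 x² + x − 10 = 0, giving x = 0.525 V (positive root), so V_GS = 1.83 V.
I_D = (V_DD − V_GS)/R = (11.3 − 1.83) / 20.5 = 0.462 mA.

V_GS = 1.83 V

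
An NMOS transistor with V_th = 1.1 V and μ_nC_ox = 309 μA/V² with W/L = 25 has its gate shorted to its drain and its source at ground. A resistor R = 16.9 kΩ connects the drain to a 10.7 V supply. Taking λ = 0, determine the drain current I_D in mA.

I_D = 0.546 mA

With gate tied to drain, V_GS = V_DS ≥ V_GS − V_th, so the device is in saturation.
k_n = μ_nC_ox · (W/L) = 7.725 mA/V².
KCL at the drain: ½ k_n (V_GS − V_th)² = (V_DD − V_GS)/R.
Let x = V_GS − 1.1. Then 65.3 x² + x − 9.6 = 0, giving x = 0.376 V (positive root), so V_GS = 1.48 V.
I_D = (V_DD − V_GS)/R = (10.7 − 1.48) / 16.9 = 0.546 mA.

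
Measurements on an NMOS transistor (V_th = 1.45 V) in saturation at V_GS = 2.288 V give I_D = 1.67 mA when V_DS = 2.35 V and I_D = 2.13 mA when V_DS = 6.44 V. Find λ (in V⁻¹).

λ = 0.0800 V⁻¹

With V_GS fixed, I_D ∝ (1 + λ V_DS) in saturation, so I_D2/I_D1 = (1 + λ V_DS2)/(1 + λ V_DS1).
2.13/1.67 = 1.275 = (1 + 6.44 λ)/(1 + 2.35 λ).
Solving: λ (I_D1 V_DS2 − I_D2 V_DS1) = I_D2 − I_D1, so λ = (2.13 − 1.67) / (1.67 × 6.44 − 2.13 × 2.35) = 0.46 / 5.75 = 0.08 V⁻¹.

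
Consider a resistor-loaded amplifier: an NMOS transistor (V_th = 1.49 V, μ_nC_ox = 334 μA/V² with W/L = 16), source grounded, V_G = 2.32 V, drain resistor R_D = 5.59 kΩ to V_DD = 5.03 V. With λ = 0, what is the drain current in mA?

I_D = 0.860 mA

V_GS = V_G = 2.32 V, so V_ov = 2.32 − 1.49 = 0.83 V.
k_n = μ_nC_ox · (W/L) = 5.344 mA/V².
Assume saturation: I_D = ½ k_n V_ov² = 0.5 × 5.344 × 0.83² = 1.84 mA, giving V_DS = V_DD − I_D R_D = 5.03 − 1.84 × 5.59 = -5.26 V.
But -5.26 V < V_ov = 0.83 V, so the device is actually in triode.
In triode I_D = k_n[V_ov V_DS − ½ V_DS²] and I_D = (V_DD − V_DS)/R_D. Equating: 14.9 V_DS² − 25.79 V_DS + 5.03 = 0, giving V_DS = 0.224 V (the root below V_ov).
I_D = (5.03 − 0.224) / 5.59 = 0.86 mA.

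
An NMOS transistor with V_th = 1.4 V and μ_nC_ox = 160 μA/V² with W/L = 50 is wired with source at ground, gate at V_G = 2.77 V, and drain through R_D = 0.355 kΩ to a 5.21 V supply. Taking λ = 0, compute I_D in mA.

I_D = 7.51 mA

V_GS = V_G = 2.77 V, so V_ov = 2.77 − 1.4 = 1.37 V.
k_n = μ_nC_ox · (W/L) = 8 mA/V².
Assume saturation: I_D = ½ k_n V_ov² = 0.5 × 8 × 1.37² = 7.51 mA, giving V_DS = V_DD − I_D R_D = 5.21 − 7.51 × 0.355 = 2.54 V.
V_DS = 2.54 V ≥ V_ov = 1.37 V, confirming saturation.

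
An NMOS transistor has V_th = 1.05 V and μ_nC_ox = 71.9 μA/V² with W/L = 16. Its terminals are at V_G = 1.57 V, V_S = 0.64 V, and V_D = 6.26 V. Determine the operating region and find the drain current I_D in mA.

Cutoff; I_D = 0 mA

V_GS = V_G − V_S = 1.57 − 0.64 = 0.93 V; V_DS = V_D − V_S = 6.26 − 0.64 = 5.62 V.
V_GS = 0.93 V < V_th = 1.05 V, so the transistor is in cutoff.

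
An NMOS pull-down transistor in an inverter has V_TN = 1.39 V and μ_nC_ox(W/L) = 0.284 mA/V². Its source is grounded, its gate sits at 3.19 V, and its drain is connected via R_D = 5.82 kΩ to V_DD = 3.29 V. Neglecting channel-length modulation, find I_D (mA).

I_D = 0.383 mA

V_GS = V_G = 3.19 V, so V_ov = 3.19 − 1.39 = 1.8 V.
Assume saturation: I_D = ½ k_n V_ov² = 0.5 × 0.284 × 1.8² = 0.46 mA, giving V_DS = V_DD − I_D R_D = 3.29 − 0.46 × 5.82 = 0.612 V.
But 0.612 V < V_ov = 1.8 V, so the device is actually in triode.
In triode I_D = k_n[V_ov V_DS − ½ V_DS²] and I_D = (V_DD − V_DS)/R_D. Equating: 0.826 V_DS² − 3.975 V_DS + 3.29 = 0, giving V_DS = 1.06 V (the root below V_ov).
I_D = (3.29 − 1.06) / 5.82 = 0.383 mA.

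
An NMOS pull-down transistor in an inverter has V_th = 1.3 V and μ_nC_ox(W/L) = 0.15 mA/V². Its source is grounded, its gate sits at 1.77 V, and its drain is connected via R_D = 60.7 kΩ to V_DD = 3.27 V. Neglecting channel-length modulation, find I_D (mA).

V_GS = V_G = 1.77 V, so V_ov = 1.77 − 1.3 = 0.47 V.
Assume saturation: I_D = ½ k_n V_ov² = 0.5 × 0.15 × 0.47² = 0.0166 mA, giving V_DS = V_DD − I_D R_D = 3.27 − 0.0166 × 60.7 = 2.26 V.
V_DS = 2.26 V ≥ V_ov = 0.47 V, confirming saturation.

I_D = 0.0166 mA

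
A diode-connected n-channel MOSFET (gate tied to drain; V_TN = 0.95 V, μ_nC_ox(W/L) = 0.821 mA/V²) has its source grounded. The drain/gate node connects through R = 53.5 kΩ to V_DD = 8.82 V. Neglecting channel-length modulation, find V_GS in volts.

V_GS = 1.53 V

With gate tied to drain, V_GS = V_DS ≥ V_GS − V_TN, so the device is in saturation.
KCL at the drain: ½ k_n (V_GS − V_TN)² = (V_DD − V_GS)/R.
Let x = V_GS − 0.95. Then 22 x² + x − 7.87 = 0, giving x = 0.576 V (positive root), so V_GS = 1.53 V.
I_D = (V_DD − V_GS)/R = (8.82 − 1.53) / 53.5 = 0.136 mA.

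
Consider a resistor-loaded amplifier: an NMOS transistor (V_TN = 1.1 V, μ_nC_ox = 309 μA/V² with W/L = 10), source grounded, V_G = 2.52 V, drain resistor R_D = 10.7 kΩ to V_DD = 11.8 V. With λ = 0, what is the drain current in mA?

I_D = 1.08 mA

V_GS = V_G = 2.52 V, so V_ov = 2.52 − 1.1 = 1.42 V.
k_n = μ_nC_ox · (W/L) = 3.09 mA/V².
Assume saturation: I_D = ½ k_n V_ov² = 0.5 × 3.09 × 1.42² = 3.12 mA, giving V_DS = V_DD − I_D R_D = 11.8 − 3.12 × 10.7 = -21.5 V.
But -21.5 V < V_ov = 1.42 V, so the device is actually in triode.
In triode I_D = k_n[V_ov V_DS − ½ V_DS²] and I_D = (V_DD − V_DS)/R_D. Equating: 16.5 V_DS² − 47.95 V_DS + 11.8 = 0, giving V_DS = 0.272 V (the root below V_ov).
I_D = (11.8 − 0.272) / 10.7 = 1.08 mA.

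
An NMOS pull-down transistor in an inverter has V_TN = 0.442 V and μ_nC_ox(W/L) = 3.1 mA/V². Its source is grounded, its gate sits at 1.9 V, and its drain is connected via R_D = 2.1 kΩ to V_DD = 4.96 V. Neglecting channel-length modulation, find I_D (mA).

I_D = 2.09 mA

V_GS = V_G = 1.9 V, so V_ov = 1.9 − 0.442 = 1.46 V.
Assume saturation: I_D = ½ k_n V_ov² = 0.5 × 3.1 × 1.46² = 3.29 mA, giving V_DS = V_DD − I_D R_D = 4.96 − 3.29 × 2.1 = -1.96 V.
But -1.96 V < V_ov = 1.46 V, so the device is actually in triode.
In triode I_D = k_n[V_ov V_DS − ½ V_DS²] and I_D = (V_DD − V_DS)/R_D. Equating: 3.26 V_DS² − 10.49 V_DS + 4.96 = 0, giving V_DS = 0.576 V (the root below V_ov).
I_D = (4.96 − 0.576) / 2.1 = 2.09 mA.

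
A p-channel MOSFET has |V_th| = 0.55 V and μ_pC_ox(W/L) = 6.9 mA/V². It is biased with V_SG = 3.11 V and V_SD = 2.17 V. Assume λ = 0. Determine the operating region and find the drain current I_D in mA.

Triode; I_D = 22.1 mA

V_ov = V_SG − |V_th| = 3.11 − 0.55 = 2.56 V.
Since V_SD = 2.17 V < V_ov = 2.56 V, the device is in the triode region.
I_D = k_p [V_ov · V_SD − ½ V_SD²] = 6.9 × [2.56 × 2.17 − 0.5 × 2.17²] = 22.1 mA.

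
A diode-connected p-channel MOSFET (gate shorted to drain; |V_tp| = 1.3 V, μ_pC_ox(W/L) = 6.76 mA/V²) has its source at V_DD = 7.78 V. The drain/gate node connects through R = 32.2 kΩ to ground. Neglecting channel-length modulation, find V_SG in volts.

V_SG = 1.54 V

With gate tied to drain, V_SG = V_SD ≥ V_SG − |V_tp|, so the device is in saturation.
KCL at the drain: ½ k_p (V_SG − |V_tp|)² = (V_DD − V_SG)/R.
Let x = V_SG − 1.3. Then 109 x² + x − 6.48 = 0, giving x = 0.239 V (positive root), so V_SG = 1.54 V.
I_D = (V_DD − V_SG)/R = (7.78 − 1.54) / 32.2 = 0.194 mA.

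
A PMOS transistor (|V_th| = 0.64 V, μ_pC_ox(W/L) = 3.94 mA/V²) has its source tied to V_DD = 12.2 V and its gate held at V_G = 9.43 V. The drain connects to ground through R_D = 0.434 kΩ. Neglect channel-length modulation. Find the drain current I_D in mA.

V_SG = V_DD − V_G = 12.2 − 9.43 = 2.77 V, so V_ov = 2.77 − 0.64 = 2.13 V.
Assume saturation: I_D = ½ k_p V_ov² = 0.5 × 3.94 × 2.13² = 8.94 mA, giving V_SD = V_DD − I_D R_D = 12.2 − 8.94 × 0.434 = 8.32 V.
V_SD = 8.32 V ≥ V_ov = 2.13 V, confirming saturation.

I_D = 8.94 mA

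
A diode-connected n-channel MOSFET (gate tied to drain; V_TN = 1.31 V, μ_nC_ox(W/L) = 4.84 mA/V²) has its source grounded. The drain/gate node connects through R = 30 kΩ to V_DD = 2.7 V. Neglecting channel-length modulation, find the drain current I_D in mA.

With gate tied to drain, V_GS = V_DS ≥ V_GS − V_TN, so the device is in saturation.
KCL at the drain: ½ k_n (V_GS − V_TN)² = (V_DD − V_GS)/R.
Let x = V_GS − 1.31. Then 72.6 x² + x − 1.39 = 0, giving x = 0.132 V (positive root), so V_GS = 1.44 V.
I_D = (V_DD − V_GS)/R = (2.7 − 1.44) / 30 = 0.0419 mA.

I_D = 0.0419 mA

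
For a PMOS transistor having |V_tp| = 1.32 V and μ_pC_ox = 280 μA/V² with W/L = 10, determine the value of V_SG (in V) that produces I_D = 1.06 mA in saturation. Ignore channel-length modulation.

k_p = μ_pC_ox · (W/L) = 2.8 mA/V².
In saturation I_D = ½ k_p (V_SG − |V_tp|)², so V_SG − |V_tp| = √(2 I_D / k_p) = √(2 × 1.06 / 2.8) = 0.87 V.
V_SG = 1.32 + 0.87 = 2.19 V.

V_SG = 2.19 V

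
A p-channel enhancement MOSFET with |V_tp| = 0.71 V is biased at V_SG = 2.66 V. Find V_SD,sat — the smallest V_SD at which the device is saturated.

The boundary between triode and saturation is V_SD = V_SG − |V_tp| = V_ov.
V_ov = 2.66 − 0.71 = 1.95 V.

V_SD,sat = 1.95 V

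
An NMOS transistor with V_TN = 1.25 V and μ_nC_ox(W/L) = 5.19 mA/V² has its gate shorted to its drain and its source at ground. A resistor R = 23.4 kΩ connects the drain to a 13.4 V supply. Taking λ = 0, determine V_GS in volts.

V_GS = 1.69 V

With gate tied to drain, V_GS = V_DS ≥ V_GS − V_TN, so the device is in saturation.
KCL at the drain: ½ k_n (V_GS − V_TN)² = (V_DD − V_GS)/R.
Let x = V_GS − 1.25. Then 60.7 x² + x − 12.15 = 0, giving x = 0.439 V (positive root), so V_GS = 1.69 V.
I_D = (V_DD − V_GS)/R = (13.4 − 1.69) / 23.4 = 0.5 mA.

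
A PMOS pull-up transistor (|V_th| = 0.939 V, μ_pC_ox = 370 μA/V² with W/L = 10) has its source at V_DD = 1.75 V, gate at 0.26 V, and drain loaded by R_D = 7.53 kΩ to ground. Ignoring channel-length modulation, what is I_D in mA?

V_SG = V_DD − V_G = 1.75 − 0.26 = 1.49 V, so V_ov = 1.49 − 0.939 = 0.551 V.
k_p = μ_pC_ox · (W/L) = 3.7 mA/V².
Assume saturation: I_D = ½ k_p V_ov² = 0.5 × 3.7 × 0.551² = 0.562 mA, giving V_SD = V_DD − I_D R_D = 1.75 − 0.562 × 7.53 = -2.48 V.
But -2.48 V < V_ov = 0.551 V, so the device is actually in triode.
In triode I_D = k_p[V_ov V_SD − ½ V_SD²] and I_D = (V_DD − V_SD)/R_D. Equating: 13.9 V_SD² − 16.35 V_SD + 1.75 = 0, giving V_SD = 0.119 V (the root below V_ov).
I_D = (1.75 − 0.119) / 7.53 = 0.217 mA.

I_D = 0.217 mA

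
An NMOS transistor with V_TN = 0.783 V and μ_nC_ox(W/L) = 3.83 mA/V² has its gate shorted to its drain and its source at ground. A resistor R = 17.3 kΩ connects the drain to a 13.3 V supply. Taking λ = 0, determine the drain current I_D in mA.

With gate tied to drain, V_GS = V_DS ≥ V_GS − V_TN, so the device is in saturation.
KCL at the drain: ½ k_n (V_GS − V_TN)² = (V_DD − V_GS)/R.
Let x = V_GS − 0.783. Then 33.1 x² + x − 12.52 = 0, giving x = 0.6 V (positive root), so V_GS = 1.38 V.
I_D = (V_DD − V_GS)/R = (13.3 − 1.38) / 17.3 = 0.689 mA.

I_D = 0.689 mA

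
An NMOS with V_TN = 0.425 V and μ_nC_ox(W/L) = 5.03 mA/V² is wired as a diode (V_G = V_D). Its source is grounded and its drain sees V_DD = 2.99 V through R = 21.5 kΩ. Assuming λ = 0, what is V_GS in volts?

V_GS = 0.634 V

With gate tied to drain, V_GS = V_DS ≥ V_GS − V_TN, so the device is in saturation.
KCL at the drain: ½ k_n (V_GS − V_TN)² = (V_DD − V_GS)/R.
Let x = V_GS − 0.425. Then 54.1 x² + x − 2.565 = 0, giving x = 0.209 V (positive root), so V_GS = 0.634 V.
I_D = (V_DD − V_GS)/R = (2.99 − 0.634) / 21.5 = 0.11 mA.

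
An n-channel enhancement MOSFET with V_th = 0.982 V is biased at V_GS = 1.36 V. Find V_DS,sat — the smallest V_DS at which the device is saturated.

The boundary between triode and saturation is V_DS = V_GS − V_th = V_ov.
V_ov = 1.36 − 0.982 = 0.378 V.

V_DS,sat = 0.378 V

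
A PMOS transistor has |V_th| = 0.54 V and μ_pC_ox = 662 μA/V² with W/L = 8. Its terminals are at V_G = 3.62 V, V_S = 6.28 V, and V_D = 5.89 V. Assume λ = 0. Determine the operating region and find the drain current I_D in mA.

V_SG = V_S − V_G = 6.28 − 3.62 = 2.66 V; V_SD = V_S − V_D = 6.28 − 5.89 = 0.39 V.
k_p = μ_pC_ox · (W/L) = 5.296 mA/V².
V_ov = V_SG − |V_th| = 2.66 − 0.54 = 2.12 V.
Since V_SD = 0.39 V < V_ov = 2.12 V, the device is in the triode region.
I_D = k_p [V_ov · V_SD − ½ V_SD²] = 5.296 × [2.12 × 0.39 − 0.5 × 0.39²] = 3.98 mA.

Triode; I_D = 3.98 mA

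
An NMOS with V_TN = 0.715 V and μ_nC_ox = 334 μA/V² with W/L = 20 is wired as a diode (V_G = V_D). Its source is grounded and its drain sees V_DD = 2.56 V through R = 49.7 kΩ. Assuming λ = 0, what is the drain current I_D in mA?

I_D = 0.0351 mA

With gate tied to drain, V_GS = V_DS ≥ V_GS − V_TN, so the device is in saturation.
k_n = μ_nC_ox · (W/L) = 6.68 mA/V².
KCL at the drain: ½ k_n (V_GS − V_TN)² = (V_DD − V_GS)/R.
Let x = V_GS − 0.715. Then 166 x² + x − 1.845 = 0, giving x = 0.102 V (positive root), so V_GS = 0.817 V.
I_D = (V_DD − V_GS)/R = (2.56 − 0.817) / 49.7 = 0.0351 mA.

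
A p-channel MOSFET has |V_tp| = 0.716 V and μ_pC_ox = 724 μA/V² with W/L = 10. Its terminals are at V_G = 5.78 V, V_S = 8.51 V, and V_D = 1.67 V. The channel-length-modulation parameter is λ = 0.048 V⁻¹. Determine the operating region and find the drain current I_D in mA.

V_SG = V_S − V_G = 8.51 − 5.78 = 2.73 V; V_SD = V_S − V_D = 8.51 − 1.67 = 6.84 V.
k_p = μ_pC_ox · (W/L) = 7.24 mA/V².
V_ov = V_SG − |V_tp| = 2.73 − 0.716 = 2.01 V.
Since V_SD = 6.84 V ≥ V_ov = 2.01 V, the device is in saturation.
I_D = ½ k_p V_ov² (1 + λ V_SD) = 0.5 × 7.24 × 2.01² × (1 + 0.048 × 6.84) = 19.5 mA.

Saturation; I_D = 19.5 mA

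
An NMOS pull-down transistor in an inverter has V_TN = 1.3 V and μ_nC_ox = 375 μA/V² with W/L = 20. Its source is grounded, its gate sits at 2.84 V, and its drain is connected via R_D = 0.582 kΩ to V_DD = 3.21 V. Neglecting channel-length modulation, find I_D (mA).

V_GS = V_G = 2.84 V, so V_ov = 2.84 − 1.3 = 1.54 V.
k_n = μ_nC_ox · (W/L) = 7.5 mA/V².
Assume saturation: I_D = ½ k_n V_ov² = 0.5 × 7.5 × 1.54² = 8.89 mA, giving V_DS = V_DD − I_D R_D = 3.21 − 8.89 × 0.582 = -1.97 V.
But -1.97 V < V_ov = 1.54 V, so the device is actually in triode.
In triode I_D = k_n[V_ov V_DS − ½ V_DS²] and I_D = (V_DD − V_DS)/R_D. Equating: 2.18 V_DS² − 7.722 V_DS + 3.21 = 0, giving V_DS = 0.481 V (the root below V_ov).
I_D = (3.21 − 0.481) / 0.582 = 4.69 mA.

I_D = 4.69 mA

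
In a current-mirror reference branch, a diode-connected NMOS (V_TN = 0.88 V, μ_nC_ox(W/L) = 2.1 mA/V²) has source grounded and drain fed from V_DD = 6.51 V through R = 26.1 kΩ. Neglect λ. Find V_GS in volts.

With gate tied to drain, V_GS = V_DS ≥ V_GS − V_TN, so the device is in saturation.
KCL at the drain: ½ k_n (V_GS − V_TN)² = (V_DD − V_GS)/R.
Let x = V_GS − 0.88. Then 27.4 x² + x − 5.63 = 0, giving x = 0.435 V (positive root), so V_GS = 1.32 V.
I_D = (V_DD − V_GS)/R = (6.51 − 1.32) / 26.1 = 0.199 mA.

V_GS = 1.32 V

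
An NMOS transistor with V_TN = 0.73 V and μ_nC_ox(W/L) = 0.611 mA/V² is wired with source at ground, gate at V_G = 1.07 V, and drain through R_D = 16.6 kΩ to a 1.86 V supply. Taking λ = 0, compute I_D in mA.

I_D = 0.0353 mA

V_GS = V_G = 1.07 V, so V_ov = 1.07 − 0.73 = 0.34 V.
Assume saturation: I_D = ½ k_n V_ov² = 0.5 × 0.611 × 0.34² = 0.0353 mA, giving V_DS = V_DD − I_D R_D = 1.86 − 0.0353 × 16.6 = 1.27 V.
V_DS = 1.27 V ≥ V_ov = 0.34 V, confirming saturation.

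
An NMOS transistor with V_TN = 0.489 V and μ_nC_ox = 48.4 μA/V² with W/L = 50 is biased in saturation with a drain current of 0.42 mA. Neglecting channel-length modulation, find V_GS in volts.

k_n = μ_nC_ox · (W/L) = 2.42 mA/V².
In saturation I_D = ½ k_n (V_GS − V_TN)², so V_GS − V_TN = √(2 I_D / k_n) = √(2 × 0.42 / 2.42) = 0.589 V.
V_GS = 0.489 + 0.589 = 1.08 V.

V_GS = 1.08 V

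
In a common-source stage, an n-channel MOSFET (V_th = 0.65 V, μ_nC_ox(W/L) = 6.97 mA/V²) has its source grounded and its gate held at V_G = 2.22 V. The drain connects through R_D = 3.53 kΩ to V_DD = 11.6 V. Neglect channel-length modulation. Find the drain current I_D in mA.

I_D = 3.19 mA

V_GS = V_G = 2.22 V, so V_ov = 2.22 − 0.65 = 1.57 V.
Assume saturation: I_D = ½ k_n V_ov² = 0.5 × 6.97 × 1.57² = 8.59 mA, giving V_DS = V_DD − I_D R_D = 11.6 − 8.59 × 3.53 = -18.7 V.
But -18.7 V < V_ov = 1.57 V, so the device is actually in triode.
In triode I_D = k_n[V_ov V_DS − ½ V_DS²] and I_D = (V_DD − V_DS)/R_D. Equating: 12.3 V_DS² − 39.63 V_DS + 11.6 = 0, giving V_DS = 0.326 V (the root below V_ov).
I_D = (11.6 − 0.326) / 3.53 = 3.19 mA.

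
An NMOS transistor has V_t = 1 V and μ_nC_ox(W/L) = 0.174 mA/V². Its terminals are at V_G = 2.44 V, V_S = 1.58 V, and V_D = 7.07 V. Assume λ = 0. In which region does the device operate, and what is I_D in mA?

V_GS = V_G − V_S = 2.44 − 1.58 = 0.86 V; V_DS = V_D − V_S = 7.07 − 1.58 = 5.49 V.
V_GS = 0.86 V < V_t = 1 V, so the transistor is in cutoff.

Cutoff; I_D = 0 mA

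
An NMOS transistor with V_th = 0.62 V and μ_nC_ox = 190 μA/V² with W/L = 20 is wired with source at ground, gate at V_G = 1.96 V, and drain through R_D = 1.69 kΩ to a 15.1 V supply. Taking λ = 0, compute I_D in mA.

V_GS = V_G = 1.96 V, so V_ov = 1.96 − 0.62 = 1.34 V.
k_n = μ_nC_ox · (W/L) = 3.8 mA/V².
Assume saturation: I_D = ½ k_n V_ov² = 0.5 × 3.8 × 1.34² = 3.41 mA, giving V_DS = V_DD − I_D R_D = 15.1 − 3.41 × 1.69 = 9.33 V.
V_DS = 9.33 V ≥ V_ov = 1.34 V, confirming saturation.

I_D = 3.41 mA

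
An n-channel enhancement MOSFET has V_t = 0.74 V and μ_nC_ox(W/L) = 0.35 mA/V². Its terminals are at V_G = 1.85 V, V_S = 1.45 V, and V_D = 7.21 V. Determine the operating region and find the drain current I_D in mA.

Cutoff; I_D = 0 mA

V_GS = V_G − V_S = 1.85 − 1.45 = 0.4 V; V_DS = V_D − V_S = 7.21 − 1.45 = 5.76 V.
V_GS = 0.4 V < V_t = 0.74 V, so the transistor is in cutoff.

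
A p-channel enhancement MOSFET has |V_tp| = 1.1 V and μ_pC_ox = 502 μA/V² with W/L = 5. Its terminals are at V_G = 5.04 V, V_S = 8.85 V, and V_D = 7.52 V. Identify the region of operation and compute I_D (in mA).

V_SG = V_S − V_G = 8.85 − 5.04 = 3.81 V; V_SD = V_S − V_D = 8.85 − 7.52 = 1.33 V.
k_p = μ_pC_ox · (W/L) = 2.51 mA/V².
V_ov = V_SG − |V_tp| = 3.81 − 1.1 = 2.71 V.
Since V_SD = 1.33 V < V_ov = 2.71 V, the device is in the triode region.
I_D = k_p [V_ov · V_SD − ½ V_SD²] = 2.51 × [2.71 × 1.33 − 0.5 × 1.33²] = 6.83 mA.

Triode; I_D = 6.83 mA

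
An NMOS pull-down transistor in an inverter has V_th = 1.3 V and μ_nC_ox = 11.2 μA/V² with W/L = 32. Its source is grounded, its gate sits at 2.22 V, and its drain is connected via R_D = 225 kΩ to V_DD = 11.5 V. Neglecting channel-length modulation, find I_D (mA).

V_GS = V_G = 2.22 V, so V_ov = 2.22 − 1.3 = 0.92 V.
k_n = μ_nC_ox · (W/L) = 0.3584 mA/V².
Assume saturation: I_D = ½ k_n V_ov² = 0.5 × 0.3584 × 0.92² = 0.152 mA, giving V_DS = V_DD − I_D R_D = 11.5 − 0.152 × 225 = -22.6 V.
But -22.6 V < V_ov = 0.92 V, so the device is actually in triode.
In triode I_D = k_n[V_ov V_DS − ½ V_DS²] and I_D = (V_DD − V_DS)/R_D. Equating: 40.3 V_DS² − 75.19 V_DS + 11.5 = 0, giving V_DS = 0.168 V (the root below V_ov).
I_D = (11.5 − 0.168) / 225 = 0.0504 mA.

I_D = 0.0504 mA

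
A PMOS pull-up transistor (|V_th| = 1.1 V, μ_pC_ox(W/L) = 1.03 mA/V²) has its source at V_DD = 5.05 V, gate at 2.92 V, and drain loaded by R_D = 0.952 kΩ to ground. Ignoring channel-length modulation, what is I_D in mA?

I_D = 0.546 mA

V_SG = V_DD − V_G = 5.05 − 2.92 = 2.13 V, so V_ov = 2.13 − 1.1 = 1.03 V.
Assume saturation: I_D = ½ k_p V_ov² = 0.5 × 1.03 × 1.03² = 0.546 mA, giving V_SD = V_DD − I_D R_D = 5.05 − 0.546 × 0.952 = 4.53 V.
V_SD = 4.53 V ≥ V_ov = 1.03 V, confirming saturation.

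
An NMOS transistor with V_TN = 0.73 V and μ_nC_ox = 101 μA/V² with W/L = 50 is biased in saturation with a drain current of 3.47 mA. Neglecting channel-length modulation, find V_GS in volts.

V_GS = 1.90 V

k_n = μ_nC_ox · (W/L) = 5.05 mA/V².
In saturation I_D = ½ k_n (V_GS − V_TN)², so V_GS − V_TN = √(2 I_D / k_n) = √(2 × 3.47 / 5.05) = 1.17 V.
V_GS = 0.73 + 1.17 = 1.9 V.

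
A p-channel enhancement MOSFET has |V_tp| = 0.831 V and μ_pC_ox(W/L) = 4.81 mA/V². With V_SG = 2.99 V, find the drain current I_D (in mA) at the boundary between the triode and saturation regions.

I_D = 11.2 mA

At the boundary V_SD = V_ov = V_SG − |V_tp| = 2.99 − 0.831 = 2.16 V.
I_D = ½ k_p V_ov² = 0.5 × 4.81 × 2.16² = 11.2 mA.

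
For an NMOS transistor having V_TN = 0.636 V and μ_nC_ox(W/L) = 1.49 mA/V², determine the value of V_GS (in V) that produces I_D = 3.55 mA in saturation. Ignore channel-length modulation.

V_GS = 2.82 V

In saturation I_D = ½ k_n (V_GS − V_TN)², so V_GS − V_TN = √(2 I_D / k_n) = √(2 × 3.55 / 1.49) = 2.18 V.
V_GS = 0.636 + 2.18 = 2.82 V.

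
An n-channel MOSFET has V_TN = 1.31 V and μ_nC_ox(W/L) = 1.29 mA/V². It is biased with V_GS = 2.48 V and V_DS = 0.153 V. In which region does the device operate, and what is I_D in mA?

V_ov = V_GS − V_TN = 2.48 − 1.31 = 1.17 V.
Since V_DS = 0.153 V < V_ov = 1.17 V, the device is in the triode region.
I_D = k_n [V_ov · V_DS − ½ V_DS²] = 1.29 × [1.17 × 0.153 − 0.5 × 0.153²] = 0.216 mA.

Triode; I_D = 0.216 mA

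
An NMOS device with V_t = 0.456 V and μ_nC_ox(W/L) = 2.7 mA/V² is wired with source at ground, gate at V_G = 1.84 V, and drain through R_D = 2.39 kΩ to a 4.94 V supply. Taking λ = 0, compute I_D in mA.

I_D = 1.81 mA

V_GS = V_G = 1.84 V, so V_ov = 1.84 − 0.456 = 1.38 V.
Assume saturation: I_D = ½ k_n V_ov² = 0.5 × 2.7 × 1.38² = 2.59 mA, giving V_DS = V_DD − I_D R_D = 4.94 − 2.59 × 2.39 = -1.24 V.
But -1.24 V < V_ov = 1.38 V, so the device is actually in triode.
In triode I_D = k_n[V_ov V_DS − ½ V_DS²] and I_D = (V_DD − V_DS)/R_D. Equating: 3.23 V_DS² − 9.931 V_DS + 4.94 = 0, giving V_DS = 0.624 V (the root below V_ov).
I_D = (4.94 − 0.624) / 2.39 = 1.81 mA.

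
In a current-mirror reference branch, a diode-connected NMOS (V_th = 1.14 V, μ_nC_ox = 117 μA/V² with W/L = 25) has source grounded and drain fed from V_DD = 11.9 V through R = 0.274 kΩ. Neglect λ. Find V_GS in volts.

With gate tied to drain, V_GS = V_DS ≥ V_GS − V_th, so the device is in saturation.
k_n = μ_nC_ox · (W/L) = 2.925 mA/V².
KCL at the drain: ½ k_n (V_GS − V_th)² = (V_DD − V_GS)/R.
Let x = V_GS − 1.14. Then 0.401 x² + x − 10.76 = 0, giving x = 4.08 V (positive root), so V_GS = 5.22 V.
I_D = (V_DD − V_GS)/R = (11.9 − 5.22) / 0.274 = 24.4 mA.

V_GS = 5.22 V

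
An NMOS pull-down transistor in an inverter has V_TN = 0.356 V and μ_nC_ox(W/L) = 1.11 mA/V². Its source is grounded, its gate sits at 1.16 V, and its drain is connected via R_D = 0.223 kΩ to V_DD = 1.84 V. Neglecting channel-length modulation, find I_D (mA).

I_D = 0.359 mA

V_GS = V_G = 1.16 V, so V_ov = 1.16 − 0.356 = 0.804 V.
Assume saturation: I_D = ½ k_n V_ov² = 0.5 × 1.11 × 0.804² = 0.359 mA, giving V_DS = V_DD − I_D R_D = 1.84 − 0.359 × 0.223 = 1.76 V.
V_DS = 1.76 V ≥ V_ov = 0.804 V, confirming saturation.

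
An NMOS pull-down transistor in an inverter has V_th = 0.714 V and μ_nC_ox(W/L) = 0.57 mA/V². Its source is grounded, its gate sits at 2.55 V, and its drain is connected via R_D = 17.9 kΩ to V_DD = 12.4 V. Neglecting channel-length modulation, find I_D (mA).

I_D = 0.649 mA

V_GS = V_G = 2.55 V, so V_ov = 2.55 − 0.714 = 1.84 V.
Assume saturation: I_D = ½ k_n V_ov² = 0.5 × 0.57 × 1.84² = 0.961 mA, giving V_DS = V_DD − I_D R_D = 12.4 − 0.961 × 17.9 = -4.8 V.
But -4.8 V < V_ov = 1.84 V, so the device is actually in triode.
In triode I_D = k_n[V_ov V_DS − ½ V_DS²] and I_D = (V_DD − V_DS)/R_D. Equating: 5.1 V_DS² − 19.73 V_DS + 12.4 = 0, giving V_DS = 0.79 V (the root below V_ov).
I_D = (12.4 − 0.79) / 17.9 = 0.649 mA.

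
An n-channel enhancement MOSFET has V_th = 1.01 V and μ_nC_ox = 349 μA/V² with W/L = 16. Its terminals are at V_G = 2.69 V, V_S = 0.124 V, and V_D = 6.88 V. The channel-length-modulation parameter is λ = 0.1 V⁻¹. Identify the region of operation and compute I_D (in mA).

V_GS = V_G − V_S = 2.69 − 0.124 = 2.57 V; V_DS = V_D − V_S = 6.88 − 0.124 = 6.76 V.
k_n = μ_nC_ox · (W/L) = 5.584 mA/V².
V_ov = V_GS − V_th = 2.57 − 1.01 = 1.56 V.
Since V_DS = 6.76 V ≥ V_ov = 1.56 V, the device is in saturation.
I_D = ½ k_n V_ov² (1 + λ V_DS) = 0.5 × 5.584 × 1.56² × (1 + 0.1 × 6.76) = 11.3 mA.

Saturation; I_D = 11.3 mA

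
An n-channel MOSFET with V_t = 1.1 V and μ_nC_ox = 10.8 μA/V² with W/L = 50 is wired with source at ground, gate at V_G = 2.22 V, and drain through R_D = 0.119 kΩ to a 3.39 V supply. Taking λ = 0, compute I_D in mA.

V_GS = V_G = 2.22 V, so V_ov = 2.22 − 1.1 = 1.12 V.
k_n = μ_nC_ox · (W/L) = 0.54 mA/V².
Assume saturation: I_D = ½ k_n V_ov² = 0.5 × 0.54 × 1.12² = 0.339 mA, giving V_DS = V_DD − I_D R_D = 3.39 − 0.339 × 0.119 = 3.35 V.
V_DS = 3.35 V ≥ V_ov = 1.12 V, confirming saturation.

I_D = 0.339 mA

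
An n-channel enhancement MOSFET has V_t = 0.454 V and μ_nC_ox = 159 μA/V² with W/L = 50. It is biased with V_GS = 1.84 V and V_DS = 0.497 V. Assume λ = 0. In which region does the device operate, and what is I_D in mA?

k_n = μ_nC_ox · (W/L) = 7.95 mA/V².
V_ov = V_GS − V_t = 1.84 − 0.454 = 1.39 V.
Since V_DS = 0.497 V < V_ov = 1.39 V, the device is in the triode region.
I_D = k_n [V_ov · V_DS − ½ V_DS²] = 7.95 × [1.39 × 0.497 − 0.5 × 0.497²] = 4.49 mA.

Triode; I_D = 4.49 mA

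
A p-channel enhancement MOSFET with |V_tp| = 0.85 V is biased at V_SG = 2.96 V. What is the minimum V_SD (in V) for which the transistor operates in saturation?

The boundary between triode and saturation is V_SD = V_SG − |V_tp| = V_ov.
V_ov = 2.96 − 0.85 = 2.11 V.

V_SD,sat = 2.11 V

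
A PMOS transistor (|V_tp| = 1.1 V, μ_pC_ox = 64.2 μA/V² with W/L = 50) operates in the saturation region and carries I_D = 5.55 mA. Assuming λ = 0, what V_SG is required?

V_SG = 2.96 V

k_p = μ_pC_ox · (W/L) = 3.21 mA/V².
In saturation I_D = ½ k_p (V_SG − |V_tp|)², so V_SG − |V_tp| = √(2 I_D / k_p) = √(2 × 5.55 / 3.21) = 1.86 V.
V_SG = 1.1 + 1.86 = 2.96 V.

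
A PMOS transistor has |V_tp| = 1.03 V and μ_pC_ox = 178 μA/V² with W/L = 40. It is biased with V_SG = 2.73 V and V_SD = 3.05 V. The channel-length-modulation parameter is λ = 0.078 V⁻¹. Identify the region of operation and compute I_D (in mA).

k_p = μ_pC_ox · (W/L) = 7.12 mA/V².
V_ov = V_SG − |V_tp| = 2.73 − 1.03 = 1.7 V.
Since V_SD = 3.05 V ≥ V_ov = 1.7 V, the device is in saturation.
I_D = ½ k_p V_ov² (1 + λ V_SD) = 0.5 × 7.12 × 1.7² × (1 + 0.078 × 3.05) = 12.7 mA.

Saturation; I_D = 12.7 mA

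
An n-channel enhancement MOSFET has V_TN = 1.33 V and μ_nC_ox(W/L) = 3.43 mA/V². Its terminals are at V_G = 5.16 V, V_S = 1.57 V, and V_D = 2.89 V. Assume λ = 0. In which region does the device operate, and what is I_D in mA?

V_GS = V_G − V_S = 5.16 − 1.57 = 3.59 V; V_DS = V_D − V_S = 2.89 − 1.57 = 1.32 V.
V_ov = V_GS − V_TN = 3.59 − 1.33 = 2.26 V.
Since V_DS = 1.32 V < V_ov = 2.26 V, the device is in the triode region.
I_D = k_n [V_ov · V_DS − ½ V_DS²] = 3.43 × [2.26 × 1.32 − 0.5 × 1.32²] = 7.24 mA.

Triode; I_D = 7.24 mA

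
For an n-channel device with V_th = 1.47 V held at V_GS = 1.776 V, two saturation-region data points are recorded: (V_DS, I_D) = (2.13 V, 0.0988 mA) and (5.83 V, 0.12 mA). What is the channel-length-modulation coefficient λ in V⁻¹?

λ = 0.0662 V⁻¹

With V_GS fixed, I_D ∝ (1 + λ V_DS) in saturation, so I_D2/I_D1 = (1 + λ V_DS2)/(1 + λ V_DS1).
0.12/0.0988 = 1.215 = (1 + 5.83 λ)/(1 + 2.13 λ).
Solving: λ (I_D1 V_DS2 − I_D2 V_DS1) = I_D2 − I_D1, so λ = (0.12 − 0.0988) / (0.0988 × 5.83 − 0.12 × 2.13) = 0.0212 / 0.32 = 0.0662 V⁻¹.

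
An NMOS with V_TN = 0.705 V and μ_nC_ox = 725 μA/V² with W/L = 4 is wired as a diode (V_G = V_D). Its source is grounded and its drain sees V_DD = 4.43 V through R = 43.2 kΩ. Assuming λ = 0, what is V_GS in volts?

V_GS = 0.941 V

With gate tied to drain, V_GS = V_DS ≥ V_GS − V_TN, so the device is in saturation.
k_n = μ_nC_ox · (W/L) = 2.9 mA/V².
KCL at the drain: ½ k_n (V_GS − V_TN)² = (V_DD − V_GS)/R.
Let x = V_GS − 0.705. Then 62.6 x² + x − 3.725 = 0, giving x = 0.236 V (positive root), so V_GS = 0.941 V.
I_D = (V_DD − V_GS)/R = (4.43 − 0.941) / 43.2 = 0.0808 mA.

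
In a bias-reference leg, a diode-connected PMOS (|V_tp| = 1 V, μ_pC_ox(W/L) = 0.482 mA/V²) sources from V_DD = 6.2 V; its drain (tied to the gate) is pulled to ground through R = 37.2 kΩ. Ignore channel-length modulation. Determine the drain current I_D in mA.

I_D = 0.121 mA

With gate tied to drain, V_SG = V_SD ≥ V_SG − |V_tp|, so the device is in saturation.
KCL at the drain: ½ k_p (V_SG − |V_tp|)² = (V_DD − V_SG)/R.
Let x = V_SG − 1. Then 8.97 x² + x − 5.2 = 0, giving x = 0.708 V (positive root), so V_SG = 1.71 V.
I_D = (V_DD − V_SG)/R = (6.2 − 1.71) / 37.2 = 0.121 mA.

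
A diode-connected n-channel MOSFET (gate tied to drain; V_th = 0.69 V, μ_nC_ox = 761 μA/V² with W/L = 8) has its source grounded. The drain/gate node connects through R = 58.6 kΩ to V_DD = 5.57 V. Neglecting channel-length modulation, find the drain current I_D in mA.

I_D = 0.0805 mA

With gate tied to drain, V_GS = V_DS ≥ V_GS − V_th, so the device is in saturation.
k_n = μ_nC_ox · (W/L) = 6.088 mA/V².
KCL at the drain: ½ k_n (V_GS − V_th)² = (V_DD − V_GS)/R.
Let x = V_GS − 0.69. Then 178 x² + x − 4.88 = 0, giving x = 0.163 V (positive root), so V_GS = 0.853 V.
I_D = (V_DD − V_GS)/R = (5.57 − 0.853) / 58.6 = 0.0805 mA.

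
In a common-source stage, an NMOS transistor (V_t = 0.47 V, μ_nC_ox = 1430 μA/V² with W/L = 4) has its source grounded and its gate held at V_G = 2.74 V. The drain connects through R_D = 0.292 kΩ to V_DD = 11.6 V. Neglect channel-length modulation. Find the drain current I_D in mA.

I_D = 14.7 mA

V_GS = V_G = 2.74 V, so V_ov = 2.74 − 0.47 = 2.27 V.
k_n = μ_nC_ox · (W/L) = 5.72 mA/V².
Assume saturation: I_D = ½ k_n V_ov² = 0.5 × 5.72 × 2.27² = 14.7 mA, giving V_DS = V_DD − I_D R_D = 11.6 − 14.7 × 0.292 = 7.3 V.
V_DS = 7.3 V ≥ V_ov = 2.27 V, confirming saturation.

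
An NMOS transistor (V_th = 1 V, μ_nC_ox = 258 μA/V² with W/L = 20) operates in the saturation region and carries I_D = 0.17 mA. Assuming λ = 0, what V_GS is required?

V_GS = 1.26 V

k_n = μ_nC_ox · (W/L) = 5.16 mA/V².
In saturation I_D = ½ k_n (V_GS − V_th)², so V_GS − V_th = √(2 I_D / k_n) = √(2 × 0.17 / 5.16) = 0.257 V.
V_GS = 1 + 0.257 = 1.26 V.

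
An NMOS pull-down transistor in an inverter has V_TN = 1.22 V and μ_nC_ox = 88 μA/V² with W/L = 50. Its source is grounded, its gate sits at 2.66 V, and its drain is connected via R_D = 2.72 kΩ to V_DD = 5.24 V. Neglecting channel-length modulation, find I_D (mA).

V_GS = V_G = 2.66 V, so V_ov = 2.66 − 1.22 = 1.44 V.
k_n = μ_nC_ox · (W/L) = 4.4 mA/V².
Assume saturation: I_D = ½ k_n V_ov² = 0.5 × 4.4 × 1.44² = 4.56 mA, giving V_DS = V_DD − I_D R_D = 5.24 − 4.56 × 2.72 = -7.17 V.
But -7.17 V < V_ov = 1.44 V, so the device is actually in triode.
In triode I_D = k_n[V_ov V_DS − ½ V_DS²] and I_D = (V_DD − V_DS)/R_D. Equating: 5.98 V_DS² − 18.23 V_DS + 5.24 = 0, giving V_DS = 0.321 V (the root below V_ov).
I_D = (5.24 − 0.321) / 2.72 = 1.81 mA.

I_D = 1.81 mA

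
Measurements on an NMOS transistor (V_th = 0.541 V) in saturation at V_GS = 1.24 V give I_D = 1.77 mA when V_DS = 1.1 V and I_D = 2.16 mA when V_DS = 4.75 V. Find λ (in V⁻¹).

λ = 0.0647 V⁻¹

With V_GS fixed, I_D ∝ (1 + λ V_DS) in saturation, so I_D2/I_D1 = (1 + λ V_DS2)/(1 + λ V_DS1).
2.16/1.77 = 1.22 = (1 + 4.75 λ)/(1 + 1.1 λ).
Solving: λ (I_D1 V_DS2 − I_D2 V_DS1) = I_D2 − I_D1, so λ = (2.16 − 1.77) / (1.77 × 4.75 − 2.16 × 1.1) = 0.39 / 6.03 = 0.0647 V⁻¹.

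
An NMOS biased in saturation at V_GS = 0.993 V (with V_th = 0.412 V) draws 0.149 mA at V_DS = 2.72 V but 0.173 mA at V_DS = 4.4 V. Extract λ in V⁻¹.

With V_GS fixed, I_D ∝ (1 + λ V_DS) in saturation, so I_D2/I_D1 = (1 + λ V_DS2)/(1 + λ V_DS1).
0.173/0.149 = 1.161 = (1 + 4.4 λ)/(1 + 2.72 λ).
Solving: λ (I_D1 V_DS2 − I_D2 V_DS1) = I_D2 − I_D1, so λ = (0.173 − 0.149) / (0.149 × 4.4 − 0.173 × 2.72) = 0.024 / 0.185 = 0.13 V⁻¹.

λ = 0.130 V⁻¹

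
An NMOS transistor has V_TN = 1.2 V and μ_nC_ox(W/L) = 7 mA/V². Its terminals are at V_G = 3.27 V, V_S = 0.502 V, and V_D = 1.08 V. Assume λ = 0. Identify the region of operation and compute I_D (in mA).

V_GS = V_G − V_S = 3.27 − 0.502 = 2.77 V; V_DS = V_D − V_S = 1.08 − 0.502 = 0.578 V.
V_ov = V_GS − V_TN = 2.77 − 1.2 = 1.57 V.
Since V_DS = 0.578 V < V_ov = 1.57 V, the device is in the triode region.
I_D = k_n [V_ov · V_DS − ½ V_DS²] = 7 × [1.57 × 0.578 − 0.5 × 0.578²] = 5.17 mA.

Triode; I_D = 5.17 mA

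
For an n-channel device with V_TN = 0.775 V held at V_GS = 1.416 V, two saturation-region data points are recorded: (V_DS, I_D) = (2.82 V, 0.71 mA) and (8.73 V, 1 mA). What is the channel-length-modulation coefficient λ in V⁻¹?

With V_GS fixed, I_D ∝ (1 + λ V_DS) in saturation, so I_D2/I_D1 = (1 + λ V_DS2)/(1 + λ V_DS1).
1/0.71 = 1.408 = (1 + 8.73 λ)/(1 + 2.82 λ).
Solving: λ (I_D1 V_DS2 − I_D2 V_DS1) = I_D2 − I_D1, so λ = (1 − 0.71) / (0.71 × 8.73 − 1 × 2.82) = 0.29 / 3.38 = 0.0858 V⁻¹.

λ = 0.0858 V⁻¹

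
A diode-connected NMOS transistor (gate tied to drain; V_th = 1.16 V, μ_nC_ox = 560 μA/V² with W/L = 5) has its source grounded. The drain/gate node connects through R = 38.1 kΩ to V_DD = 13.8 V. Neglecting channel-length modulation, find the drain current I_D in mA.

I_D = 0.319 mA

With gate tied to drain, V_GS = V_DS ≥ V_GS − V_th, so the device is in saturation.
k_n = μ_nC_ox · (W/L) = 2.8 mA/V².
KCL at the drain: ½ k_n (V_GS − V_th)² = (V_DD − V_GS)/R.
Let x = V_GS − 1.16. Then 53.3 x² + x − 12.64 = 0, giving x = 0.478 V (positive root), so V_GS = 1.64 V.
I_D = (V_DD − V_GS)/R = (13.8 − 1.64) / 38.1 = 0.319 mA.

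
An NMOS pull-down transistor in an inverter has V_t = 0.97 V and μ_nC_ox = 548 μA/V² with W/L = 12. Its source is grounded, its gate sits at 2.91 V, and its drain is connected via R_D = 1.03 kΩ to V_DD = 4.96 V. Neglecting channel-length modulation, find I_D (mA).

I_D = 4.44 mA

V_GS = V_G = 2.91 V, so V_ov = 2.91 − 0.97 = 1.94 V.
k_n = μ_nC_ox · (W/L) = 6.576 mA/V².
Assume saturation: I_D = ½ k_n V_ov² = 0.5 × 6.576 × 1.94² = 12.4 mA, giving V_DS = V_DD − I_D R_D = 4.96 − 12.4 × 1.03 = -7.79 V.
But -7.79 V < V_ov = 1.94 V, so the device is actually in triode.
In triode I_D = k_n[V_ov V_DS − ½ V_DS²] and I_D = (V_DD − V_DS)/R_D. Equating: 3.39 V_DS² − 14.14 V_DS + 4.96 = 0, giving V_DS = 0.387 V (the root below V_ov).
I_D = (4.96 − 0.387) / 1.03 = 4.44 mA.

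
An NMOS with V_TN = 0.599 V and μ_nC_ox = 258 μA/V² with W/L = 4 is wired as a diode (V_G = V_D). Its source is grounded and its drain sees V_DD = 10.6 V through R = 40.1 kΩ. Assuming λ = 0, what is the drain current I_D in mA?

With gate tied to drain, V_GS = V_DS ≥ V_GS − V_TN, so the device is in saturation.
k_n = μ_nC_ox · (W/L) = 1.032 mA/V².
KCL at the drain: ½ k_n (V_GS − V_TN)² = (V_DD − V_GS)/R.
Let x = V_GS − 0.599. Then 20.7 x² + x − 10 = 0, giving x = 0.671 V (positive root), so V_GS = 1.27 V.
I_D = (V_DD − V_GS)/R = (10.6 − 1.27) / 40.1 = 0.233 mA.

I_D = 0.233 mA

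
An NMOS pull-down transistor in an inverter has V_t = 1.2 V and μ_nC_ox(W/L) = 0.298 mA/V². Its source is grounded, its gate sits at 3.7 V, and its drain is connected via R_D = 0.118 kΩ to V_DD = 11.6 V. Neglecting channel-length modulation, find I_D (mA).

I_D = 0.931 mA

V_GS = V_G = 3.7 V, so V_ov = 3.7 − 1.2 = 2.5 V.
Assume saturation: I_D = ½ k_n V_ov² = 0.5 × 0.298 × 2.5² = 0.931 mA, giving V_DS = V_DD − I_D R_D = 11.6 − 0.931 × 0.118 = 11.5 V.
V_DS = 11.5 V ≥ V_ov = 2.5 V, confirming saturation.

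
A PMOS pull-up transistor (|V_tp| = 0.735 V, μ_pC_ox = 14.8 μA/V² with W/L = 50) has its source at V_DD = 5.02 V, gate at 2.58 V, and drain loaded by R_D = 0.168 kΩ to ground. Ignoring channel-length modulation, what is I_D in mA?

V_SG = V_DD − V_G = 5.02 − 2.58 = 2.44 V, so V_ov = 2.44 − 0.735 = 1.7 V.
k_p = μ_pC_ox · (W/L) = 0.74 mA/V².
Assume saturation: I_D = ½ k_p V_ov² = 0.5 × 0.74 × 1.7² = 1.08 mA, giving V_SD = V_DD − I_D R_D = 5.02 − 1.08 × 0.168 = 4.84 V.
V_SD = 4.84 V ≥ V_ov = 1.7 V, confirming saturation.

I_D = 1.08 mA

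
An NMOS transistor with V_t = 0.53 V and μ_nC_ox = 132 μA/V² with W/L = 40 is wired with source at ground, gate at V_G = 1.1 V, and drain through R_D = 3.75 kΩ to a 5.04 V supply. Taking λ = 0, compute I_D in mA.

V_GS = V_G = 1.1 V, so V_ov = 1.1 − 0.53 = 0.57 V.
k_n = μ_nC_ox · (W/L) = 5.28 mA/V².
Assume saturation: I_D = ½ k_n V_ov² = 0.5 × 5.28 × 0.57² = 0.858 mA, giving V_DS = V_DD − I_D R_D = 5.04 − 0.858 × 3.75 = 1.82 V.
V_DS = 1.82 V ≥ V_ov = 0.57 V, confirming saturation.

I_D = 0.858 mA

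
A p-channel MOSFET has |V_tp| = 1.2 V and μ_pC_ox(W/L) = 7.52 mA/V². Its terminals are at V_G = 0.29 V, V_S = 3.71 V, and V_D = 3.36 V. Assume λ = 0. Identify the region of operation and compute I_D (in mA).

V_SG = V_S − V_G = 3.71 − 0.29 = 3.42 V; V_SD = V_S − V_D = 3.71 − 3.36 = 0.35 V.
V_ov = V_SG − |V_tp| = 3.42 − 1.2 = 2.22 V.
Since V_SD = 0.35 V < V_ov = 2.22 V, the device is in the triode region.
I_D = k_p [V_ov · V_SD − ½ V_SD²] = 7.52 × [2.22 × 0.35 − 0.5 × 0.35²] = 5.38 mA.

Triode; I_D = 5.38 mA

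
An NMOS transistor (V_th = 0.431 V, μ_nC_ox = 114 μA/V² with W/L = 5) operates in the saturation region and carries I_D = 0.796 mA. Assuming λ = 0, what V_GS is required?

V_GS = 2.10 V

k_n = μ_nC_ox · (W/L) = 0.57 mA/V².
In saturation I_D = ½ k_n (V_GS − V_th)², so V_GS − V_th = √(2 I_D / k_n) = √(2 × 0.796 / 0.57) = 1.67 V.
V_GS = 0.431 + 1.67 = 2.1 V.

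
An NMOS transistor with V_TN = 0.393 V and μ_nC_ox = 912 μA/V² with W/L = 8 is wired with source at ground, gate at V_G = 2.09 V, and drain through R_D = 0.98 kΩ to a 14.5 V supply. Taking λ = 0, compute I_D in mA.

I_D = 10.5 mA

V_GS = V_G = 2.09 V, so V_ov = 2.09 − 0.393 = 1.7 V.
k_n = μ_nC_ox · (W/L) = 7.296 mA/V².
Assume saturation: I_D = ½ k_n V_ov² = 0.5 × 7.296 × 1.7² = 10.5 mA, giving V_DS = V_DD − I_D R_D = 14.5 − 10.5 × 0.98 = 4.2 V.
V_DS = 4.2 V ≥ V_ov = 1.7 V, confirming saturation.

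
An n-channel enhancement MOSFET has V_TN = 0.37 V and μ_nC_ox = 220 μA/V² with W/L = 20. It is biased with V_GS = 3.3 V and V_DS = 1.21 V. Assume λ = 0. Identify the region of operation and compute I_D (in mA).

k_n = μ_nC_ox · (W/L) = 4.4 mA/V².
V_ov = V_GS − V_TN = 3.3 − 0.37 = 2.93 V.
Since V_DS = 1.21 V < V_ov = 2.93 V, the device is in the triode region.
I_D = k_n [V_ov · V_DS − ½ V_DS²] = 4.4 × [2.93 × 1.21 − 0.5 × 1.21²] = 12.4 mA.

Triode; I_D = 12.4 mA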